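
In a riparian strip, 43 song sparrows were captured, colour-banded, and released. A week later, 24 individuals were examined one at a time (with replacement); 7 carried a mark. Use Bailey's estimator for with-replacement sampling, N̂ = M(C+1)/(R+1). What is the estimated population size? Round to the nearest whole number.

N ≈ 134

N̂ = 43·(24+1)/(7+1) = 43·25/8 = 1075/8 ≈ 134.4 → 134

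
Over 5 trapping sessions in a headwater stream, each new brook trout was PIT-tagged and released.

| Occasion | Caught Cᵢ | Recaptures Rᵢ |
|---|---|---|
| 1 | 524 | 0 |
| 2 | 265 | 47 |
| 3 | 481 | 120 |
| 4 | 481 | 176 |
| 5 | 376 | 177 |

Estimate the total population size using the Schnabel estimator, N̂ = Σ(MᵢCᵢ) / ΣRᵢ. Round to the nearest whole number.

Marked at large before each occasion: Mᵢ = Σⱼ<ᵢ (Cⱼ − Rⱼ) → M1=0, M2=524, M3=742, M4=1103, M5=1408
Σ MᵢCᵢ = 0·524 + 524·265 + 742·481 + 1103·481 + 1408·376 = 0 + 138860 + 356902 + 530543 + 529408 = 1555713
Σ Rᵢ = 0 + 47 + 120 + 176 + 177 = 520
N̂ = 1555713 / 520 ≈ 2991.8 → 2992

N ≈ 2992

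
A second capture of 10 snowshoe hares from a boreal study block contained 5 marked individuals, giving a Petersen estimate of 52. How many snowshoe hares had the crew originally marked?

From N = M·C/R: M = N·R / C = 52·5 / 10 = 260 / 10 = 26.

M = 26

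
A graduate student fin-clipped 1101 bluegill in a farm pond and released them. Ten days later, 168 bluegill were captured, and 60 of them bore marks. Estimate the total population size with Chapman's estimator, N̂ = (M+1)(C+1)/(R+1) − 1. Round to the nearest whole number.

N̂ = (1101+1)(168+1)/(60+1) − 1 = 1102·169/61 − 1
= 186238/61 − 1 ≈ 3053.1 − 1 ≈ 3052.1 → 3052

N ≈ 3052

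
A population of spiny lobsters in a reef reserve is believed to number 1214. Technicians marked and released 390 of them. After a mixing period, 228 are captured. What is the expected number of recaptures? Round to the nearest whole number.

expected recaptures ≈ 73

The marked fraction of the population is 390/1214, so in a sample of 228 expect C·(M/N) marked.
E[R] = 390 × 228 / 1214 = 88920 / 1214 ≈ 73.2 → 73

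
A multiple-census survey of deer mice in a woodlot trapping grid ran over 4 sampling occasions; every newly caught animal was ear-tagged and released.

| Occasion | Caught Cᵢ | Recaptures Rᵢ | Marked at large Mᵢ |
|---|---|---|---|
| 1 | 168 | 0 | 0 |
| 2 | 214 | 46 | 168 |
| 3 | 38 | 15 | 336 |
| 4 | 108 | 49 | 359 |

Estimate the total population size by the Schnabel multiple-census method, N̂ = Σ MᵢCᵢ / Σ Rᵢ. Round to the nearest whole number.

N ≈ 795

Σ MᵢCᵢ = 0·168 + 168·214 + 336·38 + 359·108 = 0 + 35952 + 12768 + 38772 = 87492
Σ Rᵢ = 0 + 46 + 15 + 49 = 110
N̂ = 87492 / 110 ≈ 795.4 → 795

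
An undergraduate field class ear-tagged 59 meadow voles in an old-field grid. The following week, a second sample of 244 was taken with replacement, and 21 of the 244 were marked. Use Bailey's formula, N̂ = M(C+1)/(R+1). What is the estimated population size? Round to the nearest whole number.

N ≈ 657

N̂ = 59·(244+1)/(21+1) = 59·245/22 = 14455/22 ≈ 657.0 → 657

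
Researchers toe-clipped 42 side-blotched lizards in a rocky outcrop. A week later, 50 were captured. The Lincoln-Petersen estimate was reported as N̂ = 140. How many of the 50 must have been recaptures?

From N = M·C/R: R = M·C / N = 42·50 / 140 = 2100 / 140 = 15.

R = 15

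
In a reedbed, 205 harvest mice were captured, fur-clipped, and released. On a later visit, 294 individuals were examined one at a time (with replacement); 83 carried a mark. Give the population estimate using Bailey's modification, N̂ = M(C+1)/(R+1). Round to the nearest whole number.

N̂ = 205·(294+1)/(83+1) = 205·295/84 = 60475/84 ≈ 719.9 → 720

N ≈ 720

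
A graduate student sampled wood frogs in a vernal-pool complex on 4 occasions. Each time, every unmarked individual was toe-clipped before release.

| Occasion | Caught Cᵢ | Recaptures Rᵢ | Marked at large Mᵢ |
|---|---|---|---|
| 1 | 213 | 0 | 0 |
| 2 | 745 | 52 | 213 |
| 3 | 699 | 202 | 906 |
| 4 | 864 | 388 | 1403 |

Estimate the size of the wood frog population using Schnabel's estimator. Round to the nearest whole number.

N ≈ 3122

Σ MᵢCᵢ = 0·213 + 213·745 + 906·699 + 1403·864 = 0 + 158685 + 633294 + 1212192 = 2004171
Σ Rᵢ = 0 + 52 + 202 + 388 = 642
N̂ = 2004171 / 642 ≈ 3121.8 → 3122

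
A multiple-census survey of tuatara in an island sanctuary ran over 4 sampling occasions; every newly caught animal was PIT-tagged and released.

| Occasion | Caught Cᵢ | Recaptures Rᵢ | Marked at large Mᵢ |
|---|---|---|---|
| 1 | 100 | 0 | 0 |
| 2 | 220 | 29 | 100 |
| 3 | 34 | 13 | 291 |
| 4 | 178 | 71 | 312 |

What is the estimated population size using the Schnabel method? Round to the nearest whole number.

N ≈ 774

Σ MᵢCᵢ = 0·100 + 100·220 + 291·34 + 312·178 = 0 + 22000 + 9894 + 55536 = 87430
Σ Rᵢ = 0 + 29 + 13 + 71 = 113
N̂ = 87430 / 113 ≈ 773.7 → 774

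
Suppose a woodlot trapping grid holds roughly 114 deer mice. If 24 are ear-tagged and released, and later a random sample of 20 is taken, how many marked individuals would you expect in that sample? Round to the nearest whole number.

expected recaptures ≈ 4

The marked fraction of the population is 24/114, so in a sample of 20 expect C·(M/N) marked.
E[R] = 24 × 20 / 114 = 480 / 114 ≈ 4.2 → 4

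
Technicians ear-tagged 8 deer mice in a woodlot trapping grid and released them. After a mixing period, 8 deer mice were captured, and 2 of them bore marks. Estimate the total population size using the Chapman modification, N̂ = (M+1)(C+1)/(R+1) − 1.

N = 26

N̂ = (8+1)(8+1)/(2+1) − 1 = 9·9/3 − 1
= 81/3 − 1 = 27 − 1 = 26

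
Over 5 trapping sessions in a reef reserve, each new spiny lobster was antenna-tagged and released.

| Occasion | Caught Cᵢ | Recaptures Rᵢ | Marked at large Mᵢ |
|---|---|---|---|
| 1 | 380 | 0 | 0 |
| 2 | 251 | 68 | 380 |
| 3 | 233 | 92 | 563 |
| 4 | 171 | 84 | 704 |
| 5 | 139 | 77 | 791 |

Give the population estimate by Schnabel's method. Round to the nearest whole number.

Σ MᵢCᵢ = 0·380 + 380·251 + 563·233 + 704·171 + 791·139 = 0 + 95380 + 131179 + 120384 + 109949 = 456892
Σ Rᵢ = 0 + 68 + 92 + 84 + 77 = 321
N̂ = 456892 / 321 ≈ 1423.3 → 1423

N ≈ 1423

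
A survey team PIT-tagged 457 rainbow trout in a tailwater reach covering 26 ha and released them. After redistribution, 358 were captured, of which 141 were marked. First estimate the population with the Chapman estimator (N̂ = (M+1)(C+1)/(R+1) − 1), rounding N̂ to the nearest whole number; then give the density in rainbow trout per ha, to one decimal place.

N̂ = 458·359/142 − 1 = 164422/142 − 1 ≈ 1156.9 → 1157
Density = N̂ / area = 1157 / 26 ≈ 44.50 → 44.5 per ha

density ≈ 44.5 rainbow trout per ha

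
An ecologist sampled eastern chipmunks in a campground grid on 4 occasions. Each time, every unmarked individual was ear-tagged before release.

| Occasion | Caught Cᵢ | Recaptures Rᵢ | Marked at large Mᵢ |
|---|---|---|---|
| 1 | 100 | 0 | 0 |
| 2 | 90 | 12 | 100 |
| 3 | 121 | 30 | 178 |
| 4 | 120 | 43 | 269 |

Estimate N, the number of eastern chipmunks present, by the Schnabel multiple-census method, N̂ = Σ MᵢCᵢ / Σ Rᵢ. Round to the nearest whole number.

N ≈ 739

Σ MᵢCᵢ = 0·100 + 100·90 + 178·121 + 269·120 = 0 + 9000 + 21538 + 32280 = 62818
Σ Rᵢ = 0 + 12 + 30 + 43 = 85
N̂ = 62818 / 85 ≈ 739.0 → 739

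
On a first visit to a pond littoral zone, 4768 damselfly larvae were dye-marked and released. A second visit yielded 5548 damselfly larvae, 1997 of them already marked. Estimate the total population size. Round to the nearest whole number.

N = (4768 × 5548) / 1997 = 26452864 / 1997 ≈ 13246.3 → 13246

N ≈ 13,246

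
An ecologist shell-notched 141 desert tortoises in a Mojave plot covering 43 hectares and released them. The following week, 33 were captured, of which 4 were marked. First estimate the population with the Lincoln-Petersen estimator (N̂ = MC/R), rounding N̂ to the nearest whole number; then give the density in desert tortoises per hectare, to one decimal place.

density ≈ 27.0 desert tortoises per hectare

N̂ = 141·33/4 = 4653/4 ≈ 1163.2 → 1163
Density = N̂ / area = 1163 / 43 ≈ 27.047 → 27.0 per hectare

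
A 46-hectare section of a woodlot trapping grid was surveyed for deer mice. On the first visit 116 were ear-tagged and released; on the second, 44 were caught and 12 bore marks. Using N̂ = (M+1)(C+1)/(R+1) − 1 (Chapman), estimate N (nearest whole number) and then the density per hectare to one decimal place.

N̂ = 117·45/13 − 1 = 5265/13 − 1 = 404
Density = N̂ / area = 404 / 46 ≈ 8.78 → 8.8 per hectare

density ≈ 8.8 deer mice per hectare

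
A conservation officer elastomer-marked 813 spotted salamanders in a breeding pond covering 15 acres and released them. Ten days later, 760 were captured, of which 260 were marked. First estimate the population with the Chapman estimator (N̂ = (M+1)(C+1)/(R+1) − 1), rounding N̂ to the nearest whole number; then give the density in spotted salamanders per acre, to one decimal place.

N̂ = 814·761/261 − 1 = 619454/261 − 1 ≈ 2372.4 → 2372
Density = N̂ / area = 2372 / 15 ≈ 158.13 → 158.1 per acre

density ≈ 158.1 spotted salamanders per acre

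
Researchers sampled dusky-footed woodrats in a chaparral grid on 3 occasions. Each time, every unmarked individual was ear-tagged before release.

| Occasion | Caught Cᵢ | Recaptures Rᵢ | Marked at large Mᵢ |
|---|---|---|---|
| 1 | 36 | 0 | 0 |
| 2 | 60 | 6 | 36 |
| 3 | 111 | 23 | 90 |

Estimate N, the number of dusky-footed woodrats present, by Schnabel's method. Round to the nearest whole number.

N ≈ 419

Σ MᵢCᵢ = 0·36 + 36·60 + 90·111 = 0 + 2160 + 9990 = 12150
Σ Rᵢ = 0 + 6 + 23 = 29
N̂ = 12150 / 29 ≈ 419.0 → 419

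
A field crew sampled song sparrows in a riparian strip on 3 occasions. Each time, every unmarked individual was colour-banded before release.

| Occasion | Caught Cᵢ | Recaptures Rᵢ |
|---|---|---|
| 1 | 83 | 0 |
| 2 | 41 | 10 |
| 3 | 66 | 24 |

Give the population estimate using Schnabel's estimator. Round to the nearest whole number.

N ≈ 321

Marked at large before each occasion: Mᵢ = Σⱼ<ᵢ (Cⱼ − Rⱼ) → M1=0, M2=83, M3=114
Σ MᵢCᵢ = 0·83 + 83·41 + 114·66 = 0 + 3403 + 7524 = 10927
Σ Rᵢ = 0 + 10 + 24 = 34
N̂ = 10927 / 34 ≈ 321.4 → 321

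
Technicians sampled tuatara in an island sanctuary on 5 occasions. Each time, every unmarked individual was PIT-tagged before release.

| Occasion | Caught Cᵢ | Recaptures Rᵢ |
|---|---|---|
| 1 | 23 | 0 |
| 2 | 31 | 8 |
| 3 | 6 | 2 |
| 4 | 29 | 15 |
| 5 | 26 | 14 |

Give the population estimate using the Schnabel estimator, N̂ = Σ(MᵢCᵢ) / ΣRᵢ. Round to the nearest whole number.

Marked at large before each occasion: Mᵢ = Σⱼ<ᵢ (Cⱼ − Rⱼ) → M1=0, M2=23, M3=46, M4=50, M5=64
Σ MᵢCᵢ = 0·23 + 23·31 + 46·6 + 50·29 + 64·26 = 0 + 713 + 276 + 1450 + 1664 = 4103
Σ Rᵢ = 0 + 8 + 2 + 15 + 14 = 39
N̂ = 4103 / 39 ≈ 105.2 → 105

N ≈ 105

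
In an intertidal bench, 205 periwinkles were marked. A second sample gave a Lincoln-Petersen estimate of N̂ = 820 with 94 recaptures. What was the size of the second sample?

C = 376

From N = M·C/R: C = N·R / M = 820·94 / 205 = 77080 / 205 = 376.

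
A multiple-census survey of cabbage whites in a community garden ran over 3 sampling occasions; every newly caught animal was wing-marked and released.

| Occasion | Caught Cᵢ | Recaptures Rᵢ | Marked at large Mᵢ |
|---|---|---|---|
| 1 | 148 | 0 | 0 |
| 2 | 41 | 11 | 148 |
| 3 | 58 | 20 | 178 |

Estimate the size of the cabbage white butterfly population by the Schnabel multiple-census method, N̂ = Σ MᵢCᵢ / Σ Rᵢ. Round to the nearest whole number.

N ≈ 529

Σ MᵢCᵢ = 0·148 + 148·41 + 178·58 = 0 + 6068 + 10324 = 16392
Σ Rᵢ = 0 + 11 + 20 = 31
N̂ = 16392 / 31 ≈ 528.8 → 529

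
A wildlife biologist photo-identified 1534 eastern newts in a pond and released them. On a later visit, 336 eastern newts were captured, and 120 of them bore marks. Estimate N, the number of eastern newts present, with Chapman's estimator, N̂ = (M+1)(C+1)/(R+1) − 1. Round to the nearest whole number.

N ≈ 4274

N̂ = (1534+1)(336+1)/(120+1) − 1 = 1535·337/121 − 1
= 517295/121 − 1 ≈ 4275.2 − 1 ≈ 4274.2 → 4274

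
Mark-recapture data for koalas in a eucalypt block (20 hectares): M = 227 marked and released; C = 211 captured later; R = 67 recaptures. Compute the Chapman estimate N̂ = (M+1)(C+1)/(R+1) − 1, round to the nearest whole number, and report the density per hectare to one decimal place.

N̂ = 228·212/68 − 1 = 48336/68 − 1 ≈ 709.8 → 710
Density = N̂ / area = 710 / 20 ≈ 35.50 → 35.5 per hectare

density ≈ 35.5 koalas per hectare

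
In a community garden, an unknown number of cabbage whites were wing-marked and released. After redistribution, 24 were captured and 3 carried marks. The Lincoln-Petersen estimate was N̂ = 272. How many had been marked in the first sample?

M = 34

From N = M·C/R: M = N·R / C = 272·3 / 24 = 816 / 24 = 34.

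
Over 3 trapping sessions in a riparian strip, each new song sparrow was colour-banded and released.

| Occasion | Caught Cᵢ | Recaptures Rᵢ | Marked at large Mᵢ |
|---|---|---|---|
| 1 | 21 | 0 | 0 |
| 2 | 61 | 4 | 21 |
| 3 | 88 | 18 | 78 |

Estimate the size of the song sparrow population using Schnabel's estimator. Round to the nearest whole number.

Σ MᵢCᵢ = 0·21 + 21·61 + 78·88 = 0 + 1281 + 6864 = 8145
Σ Rᵢ = 0 + 4 + 18 = 22
N̂ = 8145 / 22 ≈ 370.2 → 370

N ≈ 370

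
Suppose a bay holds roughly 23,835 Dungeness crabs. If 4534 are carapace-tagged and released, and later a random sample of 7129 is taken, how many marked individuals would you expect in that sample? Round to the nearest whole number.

expected recaptures ≈ 1356

Expected recaptures E[R] = M·C / N.
E[R] = 4534 × 7129 / 23835 = 32322886 / 23835 ≈ 1356.1 → 1356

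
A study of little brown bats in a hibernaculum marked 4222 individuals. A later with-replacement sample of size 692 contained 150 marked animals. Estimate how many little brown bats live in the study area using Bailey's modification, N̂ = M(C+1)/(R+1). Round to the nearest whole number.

N̂ = 4222·(692+1)/(150+1) = 4222·693/151 = 2925846/151 ≈ 19376.46 → 19376

N ≈ 19,376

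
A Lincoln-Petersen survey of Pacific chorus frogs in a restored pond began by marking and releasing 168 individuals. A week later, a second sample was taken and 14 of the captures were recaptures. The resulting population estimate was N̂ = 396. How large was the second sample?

C = 33

From N = M·C/R: C = N·R / M = 396·14 / 168 = 5544 / 168 = 33.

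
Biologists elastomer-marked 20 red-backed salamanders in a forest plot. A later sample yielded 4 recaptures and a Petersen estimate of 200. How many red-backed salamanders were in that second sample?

From N = M·C/R: C = N·R / M = 200·4 / 20 = 800 / 20 = 40.

C = 40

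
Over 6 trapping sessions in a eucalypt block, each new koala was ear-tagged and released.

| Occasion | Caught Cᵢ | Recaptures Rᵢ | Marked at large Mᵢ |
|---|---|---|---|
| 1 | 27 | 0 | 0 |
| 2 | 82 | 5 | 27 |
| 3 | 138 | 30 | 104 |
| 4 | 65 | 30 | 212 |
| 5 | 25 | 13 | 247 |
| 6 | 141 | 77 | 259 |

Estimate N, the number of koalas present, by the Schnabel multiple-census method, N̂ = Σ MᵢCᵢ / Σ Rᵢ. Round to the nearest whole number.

Σ MᵢCᵢ = 0·27 + 27·82 + 104·138 + 212·65 + 247·25 + 259·141 = 0 + 2214 + 14352 + 13780 + 6175 + 36519 = 73040
Σ Rᵢ = 0 + 5 + 30 + 30 + 13 + 77 = 155
N̂ = 73040 / 155 ≈ 471.2 → 471

N ≈ 471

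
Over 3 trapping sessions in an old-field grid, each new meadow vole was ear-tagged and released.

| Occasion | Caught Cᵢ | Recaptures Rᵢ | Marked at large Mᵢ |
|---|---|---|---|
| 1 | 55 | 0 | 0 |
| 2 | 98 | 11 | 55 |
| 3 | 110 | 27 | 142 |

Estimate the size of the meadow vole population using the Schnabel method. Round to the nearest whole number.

N ≈ 553

Σ MᵢCᵢ = 0·55 + 55·98 + 142·110 = 0 + 5390 + 15620 = 21010
Σ Rᵢ = 0 + 11 + 27 = 38
N̂ = 21010 / 38 ≈ 552.9 → 553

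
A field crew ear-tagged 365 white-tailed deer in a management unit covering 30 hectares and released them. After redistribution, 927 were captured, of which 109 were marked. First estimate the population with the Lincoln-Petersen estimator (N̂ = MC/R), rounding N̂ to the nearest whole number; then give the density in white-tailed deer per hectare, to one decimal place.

density ≈ 103.5 white-tailed deer per hectare

N̂ = 365·927/109 = 338355/109 ≈ 3104.2 → 3104
Density = N̂ / area = 3104 / 30 ≈ 103.47 → 103.5 per hectare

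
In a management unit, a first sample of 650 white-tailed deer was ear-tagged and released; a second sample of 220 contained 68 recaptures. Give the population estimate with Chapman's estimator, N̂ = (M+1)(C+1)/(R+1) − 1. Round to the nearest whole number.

N ≈ 2084

N̂ = (650+1)(220+1)/(68+1) − 1 = 651·221/69 − 1
= 143871/69 − 1 ≈ 2085.1 − 1 ≈ 2084.1 → 2084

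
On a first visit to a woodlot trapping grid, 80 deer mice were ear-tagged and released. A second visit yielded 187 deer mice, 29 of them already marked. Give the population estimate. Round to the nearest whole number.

N ≈ 516

The marked fraction in the recapture sample should equal the marked fraction in the population: 29/187 = 80/N.
N = (80 × 187) / 29 = 14960 / 29 ≈ 515.9 → 516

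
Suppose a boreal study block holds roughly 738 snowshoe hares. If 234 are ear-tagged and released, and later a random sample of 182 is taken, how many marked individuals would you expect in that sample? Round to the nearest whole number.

expected recaptures ≈ 58

Expected recaptures E[R] = M·C / N.
E[R] = 234 × 182 / 738 = 42588 / 738 ≈ 57.7 → 58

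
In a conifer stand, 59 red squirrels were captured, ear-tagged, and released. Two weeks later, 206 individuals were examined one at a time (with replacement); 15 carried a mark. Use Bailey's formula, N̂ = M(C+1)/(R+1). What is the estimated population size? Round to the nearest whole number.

N̂ = 59·(206+1)/(15+1) = 59·207/16 = 12213/16 ≈ 763.3 → 763

N ≈ 763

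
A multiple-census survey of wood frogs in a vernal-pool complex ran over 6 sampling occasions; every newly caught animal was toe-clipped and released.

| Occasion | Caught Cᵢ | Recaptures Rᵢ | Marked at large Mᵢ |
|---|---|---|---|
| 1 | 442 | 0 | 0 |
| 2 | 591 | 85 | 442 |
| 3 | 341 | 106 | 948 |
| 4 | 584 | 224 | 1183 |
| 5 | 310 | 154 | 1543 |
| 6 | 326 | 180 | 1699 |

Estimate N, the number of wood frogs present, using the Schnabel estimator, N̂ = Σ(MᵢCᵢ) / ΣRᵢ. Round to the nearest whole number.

Σ MᵢCᵢ = 0·442 + 442·591 + 948·341 + 1183·584 + 1543·310 + 1699·326 = 0 + 261222 + 323268 + 690872 + 478330 + 553874 = 2307566
Σ Rᵢ = 0 + 85 + 106 + 224 + 154 + 180 = 749
N̂ = 2307566 / 749 ≈ 3080.9 → 3081

N ≈ 3081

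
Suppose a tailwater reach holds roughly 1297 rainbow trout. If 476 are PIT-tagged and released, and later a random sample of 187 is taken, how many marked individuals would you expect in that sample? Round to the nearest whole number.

expected recaptures ≈ 69

The marked fraction of the population is 476/1297, so in a sample of 187 expect C·(M/N) marked.
E[R] = 476 × 187 / 1297 = 89012 / 1297 ≈ 68.6 → 69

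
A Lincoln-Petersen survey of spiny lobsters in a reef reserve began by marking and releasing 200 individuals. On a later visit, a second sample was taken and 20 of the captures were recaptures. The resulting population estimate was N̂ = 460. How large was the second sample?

From N = M·C/R: C = N·R / M = 460·20 / 200 = 9200 / 200 = 46.

C = 46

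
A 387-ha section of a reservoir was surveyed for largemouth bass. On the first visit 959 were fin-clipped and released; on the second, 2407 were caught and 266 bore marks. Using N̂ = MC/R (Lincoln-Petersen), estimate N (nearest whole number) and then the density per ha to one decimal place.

density ≈ 22.4 largemouth bass per ha

N̂ = 959·2407/266 = 2308313/266 ≈ 8677.9 → 8678
Density = N̂ / area = 8678 / 387 ≈ 22.42 → 22.4 per ha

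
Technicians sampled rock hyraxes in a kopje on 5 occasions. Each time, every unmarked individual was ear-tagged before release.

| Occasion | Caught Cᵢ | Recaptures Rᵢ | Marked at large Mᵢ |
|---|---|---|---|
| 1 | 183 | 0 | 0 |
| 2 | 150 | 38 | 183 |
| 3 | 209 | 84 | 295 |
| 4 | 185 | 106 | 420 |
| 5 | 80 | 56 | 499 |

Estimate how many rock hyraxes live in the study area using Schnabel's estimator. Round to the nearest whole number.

Σ MᵢCᵢ = 0·183 + 183·150 + 295·209 + 420·185 + 499·80 = 0 + 27450 + 61655 + 77700 + 39920 = 206725
Σ Rᵢ = 0 + 38 + 84 + 106 + 56 = 284
N̂ = 206725 / 284 ≈ 727.9 → 728

N ≈ 728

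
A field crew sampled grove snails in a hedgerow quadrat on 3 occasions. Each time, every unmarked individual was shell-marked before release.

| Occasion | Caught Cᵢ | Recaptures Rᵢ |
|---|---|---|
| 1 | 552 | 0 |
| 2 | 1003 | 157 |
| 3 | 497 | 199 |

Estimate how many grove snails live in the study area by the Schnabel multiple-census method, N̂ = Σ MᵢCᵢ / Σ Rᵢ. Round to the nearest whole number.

Marked at large before each occasion: Mᵢ = Σⱼ<ᵢ (Cⱼ − Rⱼ) → M1=0, M2=552, M3=1398
Σ MᵢCᵢ = 0·552 + 552·1003 + 1398·497 = 0 + 553656 + 694806 = 1248462
Σ Rᵢ = 0 + 157 + 199 = 356
N̂ = 1248462 / 356 ≈ 3506.9 → 3507

N ≈ 3507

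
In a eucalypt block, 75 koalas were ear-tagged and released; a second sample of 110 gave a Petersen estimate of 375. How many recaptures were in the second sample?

From N = M·C/R: R = M·C / N = 75·110 / 375 = 8250 / 375 = 22.

R = 22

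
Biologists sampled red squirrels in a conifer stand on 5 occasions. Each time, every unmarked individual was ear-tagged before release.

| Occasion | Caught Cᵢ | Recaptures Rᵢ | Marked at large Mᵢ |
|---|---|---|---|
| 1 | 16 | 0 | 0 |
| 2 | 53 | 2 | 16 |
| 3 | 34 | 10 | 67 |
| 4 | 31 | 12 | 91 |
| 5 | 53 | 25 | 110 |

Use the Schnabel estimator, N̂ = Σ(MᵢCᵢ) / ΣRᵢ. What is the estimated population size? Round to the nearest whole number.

N ≈ 240

Σ MᵢCᵢ = 0·16 + 16·53 + 67·34 + 91·31 + 110·53 = 0 + 848 + 2278 + 2821 + 5830 = 11777
Σ Rᵢ = 0 + 2 + 10 + 12 + 25 = 49
N̂ = 11777 / 49 ≈ 240.3 → 240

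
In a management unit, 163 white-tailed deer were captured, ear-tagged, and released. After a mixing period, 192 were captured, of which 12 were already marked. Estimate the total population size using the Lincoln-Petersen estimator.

N = 2608

N = (163 × 192) / 12 = 31296 / 12 = 2608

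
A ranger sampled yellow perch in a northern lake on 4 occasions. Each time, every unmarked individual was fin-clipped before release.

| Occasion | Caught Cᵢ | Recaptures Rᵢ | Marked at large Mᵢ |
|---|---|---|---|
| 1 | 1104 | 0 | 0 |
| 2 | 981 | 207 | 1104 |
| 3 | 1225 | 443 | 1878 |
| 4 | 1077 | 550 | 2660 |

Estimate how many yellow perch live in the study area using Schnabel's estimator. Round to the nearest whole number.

N ≈ 5207

Σ MᵢCᵢ = 0·1104 + 1104·981 + 1878·1225 + 2660·1077 = 0 + 1083024 + 2300550 + 2864820 = 6248394
Σ Rᵢ = 0 + 207 + 443 + 550 = 1200
N̂ = 6248394 / 1200 ≈ 5207.0 → 5207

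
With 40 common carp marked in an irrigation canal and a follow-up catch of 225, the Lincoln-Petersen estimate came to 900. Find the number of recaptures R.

R = 10

From N = M·C/R: R = M·C / N = 40·225 / 900 = 9000 / 900 = 10.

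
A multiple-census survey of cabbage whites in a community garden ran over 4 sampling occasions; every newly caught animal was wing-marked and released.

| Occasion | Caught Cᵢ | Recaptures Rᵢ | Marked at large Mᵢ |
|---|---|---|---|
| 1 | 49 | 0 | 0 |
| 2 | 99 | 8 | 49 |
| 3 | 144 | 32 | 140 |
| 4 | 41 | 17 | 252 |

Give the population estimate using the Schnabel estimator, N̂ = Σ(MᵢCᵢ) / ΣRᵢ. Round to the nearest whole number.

Σ MᵢCᵢ = 0·49 + 49·99 + 140·144 + 252·41 = 0 + 4851 + 20160 + 10332 = 35343
Σ Rᵢ = 0 + 8 + 32 + 17 = 57
N̂ = 35343 / 57 ≈ 620.1 → 620

N ≈ 620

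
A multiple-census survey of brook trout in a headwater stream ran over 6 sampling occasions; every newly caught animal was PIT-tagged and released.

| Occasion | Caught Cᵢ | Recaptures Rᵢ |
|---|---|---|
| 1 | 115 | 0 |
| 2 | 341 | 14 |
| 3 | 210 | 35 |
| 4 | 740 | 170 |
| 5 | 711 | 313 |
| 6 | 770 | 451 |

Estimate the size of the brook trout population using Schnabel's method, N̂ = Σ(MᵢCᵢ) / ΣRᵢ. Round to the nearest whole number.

N ≈ 2699

Marked at large before each occasion: Mᵢ = Σⱼ<ᵢ (Cⱼ − Rⱼ) → M1=0, M2=115, M3=442, M4=617, M5=1187, M6=1585
Σ MᵢCᵢ = 0·115 + 115·341 + 442·210 + 617·740 + 1187·711 + 1585·770 = 0 + 39215 + 92820 + 456580 + 843957 + 1220450 = 2653022
Σ Rᵢ = 0 + 14 + 35 + 170 + 313 + 451 = 983
N̂ = 2653022 / 983 ≈ 2698.9 → 2699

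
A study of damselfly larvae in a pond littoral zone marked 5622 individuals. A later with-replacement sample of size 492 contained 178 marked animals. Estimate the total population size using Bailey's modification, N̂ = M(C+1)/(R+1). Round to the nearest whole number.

N ≈ 15,484

N̂ = 5622·(492+1)/(178+1) = 5622·493/179 = 2771646/179 ≈ 15484.1 → 15484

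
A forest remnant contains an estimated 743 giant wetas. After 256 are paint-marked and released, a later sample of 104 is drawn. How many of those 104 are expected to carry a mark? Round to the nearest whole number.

expected recaptures ≈ 36

The marked fraction of the population is 256/743, so in a sample of 104 expect C·(M/N) marked.
E[R] = 256 × 104 / 743 = 26624 / 743 ≈ 35.8 → 36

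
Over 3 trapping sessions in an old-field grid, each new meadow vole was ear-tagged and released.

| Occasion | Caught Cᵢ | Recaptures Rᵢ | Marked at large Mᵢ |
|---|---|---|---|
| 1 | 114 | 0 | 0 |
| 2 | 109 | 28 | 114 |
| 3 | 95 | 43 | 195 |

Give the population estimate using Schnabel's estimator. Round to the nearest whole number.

Σ MᵢCᵢ = 0·114 + 114·109 + 195·95 = 0 + 12426 + 18525 = 30951
Σ Rᵢ = 0 + 28 + 43 = 71
N̂ = 30951 / 71 ≈ 435.9 → 436

N ≈ 436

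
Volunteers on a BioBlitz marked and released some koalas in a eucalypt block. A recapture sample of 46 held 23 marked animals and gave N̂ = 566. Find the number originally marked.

From N = M·C/R: M = N·R / C = 566·23 / 46 = 13018 / 46 = 283.

M = 283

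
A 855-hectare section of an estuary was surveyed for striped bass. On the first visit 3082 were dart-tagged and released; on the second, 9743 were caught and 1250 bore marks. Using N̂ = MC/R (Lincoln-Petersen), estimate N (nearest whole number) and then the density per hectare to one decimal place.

N̂ = 3082·9743/1250 = 30027926/1250 ≈ 24022.3 → 24022
Density = N̂ / area = 24022 / 855 ≈ 28.10 → 28.1 per hectare

density ≈ 28.1 striped bass per hectare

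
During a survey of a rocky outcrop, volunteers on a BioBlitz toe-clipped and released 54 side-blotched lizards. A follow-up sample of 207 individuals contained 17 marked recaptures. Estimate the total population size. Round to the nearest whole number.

N ≈ 658

If marked individuals mix randomly, R/C ≈ M/N, giving N ≈ M·C/R.
N = (54 × 207) / 17 = 11178 / 17 ≈ 657.5 → 658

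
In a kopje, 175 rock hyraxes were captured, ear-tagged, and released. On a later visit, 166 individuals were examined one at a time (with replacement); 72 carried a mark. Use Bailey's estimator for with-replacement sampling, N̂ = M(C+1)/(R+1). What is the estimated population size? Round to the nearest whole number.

N ≈ 400

N̂ = 175·(166+1)/(72+1) = 175·167/73 = 29225/73 ≈ 400.3 → 400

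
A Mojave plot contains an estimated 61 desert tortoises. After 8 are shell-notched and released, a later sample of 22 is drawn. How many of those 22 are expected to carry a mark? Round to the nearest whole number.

Expected recaptures E[R] = M·C / N.
E[R] = 8 × 22 / 61 = 176 / 61 ≈ 2.9 → 3

expected recaptures ≈ 3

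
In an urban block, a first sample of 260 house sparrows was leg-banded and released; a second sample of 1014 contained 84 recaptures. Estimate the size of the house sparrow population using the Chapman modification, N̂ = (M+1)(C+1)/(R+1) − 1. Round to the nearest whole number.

N ≈ 3116

N̂ = (260+1)(1014+1)/(84+1) − 1 = 261·1015/85 − 1
= 264915/85 − 1 ≈ 3116.6 − 1 ≈ 3115.6 → 3116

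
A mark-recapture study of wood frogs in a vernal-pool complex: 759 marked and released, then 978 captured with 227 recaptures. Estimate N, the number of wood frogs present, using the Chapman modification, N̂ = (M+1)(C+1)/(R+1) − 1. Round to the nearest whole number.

N̂ = (759+1)(978+1)/(227+1) − 1 = 760·979/228 − 1
= 744040/228 − 1 ≈ 3263.3 − 1 ≈ 3262.3 → 3262

N ≈ 3262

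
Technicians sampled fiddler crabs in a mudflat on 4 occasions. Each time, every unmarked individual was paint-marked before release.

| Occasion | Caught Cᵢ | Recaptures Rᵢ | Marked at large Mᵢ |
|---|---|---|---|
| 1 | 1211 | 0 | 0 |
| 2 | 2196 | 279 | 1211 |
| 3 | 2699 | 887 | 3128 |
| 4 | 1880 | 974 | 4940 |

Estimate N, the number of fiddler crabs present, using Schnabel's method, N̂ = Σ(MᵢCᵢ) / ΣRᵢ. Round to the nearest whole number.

N ≈ 9528

Σ MᵢCᵢ = 0·1211 + 1211·2196 + 3128·2699 + 4940·1880 = 0 + 2659356 + 8442472 + 9287200 = 20389028
Σ Rᵢ = 0 + 279 + 887 + 974 = 2140
N̂ = 20389028 / 2140 ≈ 9527.6 → 9528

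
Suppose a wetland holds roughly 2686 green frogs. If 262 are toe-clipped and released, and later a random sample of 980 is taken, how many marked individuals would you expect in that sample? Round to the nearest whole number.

expected recaptures ≈ 96

The marked fraction of the population is 262/2686, so in a sample of 980 expect C·(M/N) marked.
E[R] = 262 × 980 / 2686 = 256760 / 2686 ≈ 95.6 → 96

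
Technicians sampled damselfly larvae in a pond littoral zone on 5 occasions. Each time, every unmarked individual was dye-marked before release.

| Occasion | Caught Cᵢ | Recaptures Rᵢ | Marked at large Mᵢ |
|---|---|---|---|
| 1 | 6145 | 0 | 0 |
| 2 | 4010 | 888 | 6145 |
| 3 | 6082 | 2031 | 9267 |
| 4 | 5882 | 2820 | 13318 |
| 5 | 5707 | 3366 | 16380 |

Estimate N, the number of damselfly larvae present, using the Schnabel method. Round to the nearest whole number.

N ≈ 27,767

Σ MᵢCᵢ = 0·6145 + 6145·4010 + 9267·6082 + 13318·5882 + 16380·5707 = 0 + 24641450 + 56361894 + 78336476 + 93480660 = 252820480
Σ Rᵢ = 0 + 888 + 2031 + 2820 + 3366 = 9105
N̂ = 252820480 / 9105 ≈ 27767.2 → 27767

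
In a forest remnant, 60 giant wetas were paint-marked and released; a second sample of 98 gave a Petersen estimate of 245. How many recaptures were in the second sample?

From N = M·C/R: R = M·C / N = 60·98 / 245 = 5880 / 245 = 24.

R = 24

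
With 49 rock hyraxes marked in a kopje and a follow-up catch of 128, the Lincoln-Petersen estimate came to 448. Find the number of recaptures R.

From N = M·C/R: R = M·C / N = 49·128 / 448 = 6272 / 448 = 14.

R = 14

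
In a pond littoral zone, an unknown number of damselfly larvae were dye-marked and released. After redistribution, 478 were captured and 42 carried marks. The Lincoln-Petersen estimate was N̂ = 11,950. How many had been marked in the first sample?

From N = M·C/R: M = N·R / C = 11950·42 / 478 = 501900 / 478 = 1050.

M = 1050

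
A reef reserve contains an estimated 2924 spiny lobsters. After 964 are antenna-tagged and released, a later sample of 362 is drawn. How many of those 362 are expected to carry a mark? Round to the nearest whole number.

expected recaptures ≈ 119

The marked fraction of the population is 964/2924, so in a sample of 362 expect C·(M/N) marked.
E[R] = 964 × 362 / 2924 = 348968 / 2924 ≈ 119.3 → 119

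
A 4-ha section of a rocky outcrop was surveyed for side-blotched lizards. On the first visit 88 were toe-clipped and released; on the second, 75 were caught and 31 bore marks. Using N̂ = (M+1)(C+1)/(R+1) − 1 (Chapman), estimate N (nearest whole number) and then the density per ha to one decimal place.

N̂ = 89·76/32 − 1 = 6764/32 − 1 ≈ 210.4 → 210
Density = N̂ / area = 210 / 4 ≈ 52.50 → 52.5 per ha

density ≈ 52.5 side-blotched lizards per ha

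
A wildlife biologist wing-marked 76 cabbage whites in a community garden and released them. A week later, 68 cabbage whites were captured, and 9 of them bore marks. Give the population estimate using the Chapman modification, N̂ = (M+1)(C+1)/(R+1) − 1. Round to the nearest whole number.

N ≈ 530

N̂ = (76+1)(68+1)/(9+1) − 1 = 77·69/10 − 1
= 5313/10 − 1 ≈ 531.3 − 1 ≈ 530.3 → 530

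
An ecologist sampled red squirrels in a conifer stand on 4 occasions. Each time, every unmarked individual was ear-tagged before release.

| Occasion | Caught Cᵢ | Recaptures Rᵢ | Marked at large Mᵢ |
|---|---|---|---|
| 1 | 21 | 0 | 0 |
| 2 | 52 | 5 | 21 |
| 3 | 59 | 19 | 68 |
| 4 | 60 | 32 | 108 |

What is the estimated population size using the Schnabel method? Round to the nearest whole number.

N ≈ 207

Σ MᵢCᵢ = 0·21 + 21·52 + 68·59 + 108·60 = 0 + 1092 + 4012 + 6480 = 11584
Σ Rᵢ = 0 + 5 + 19 + 32 = 56
N̂ = 11584 / 56 ≈ 206.9 → 207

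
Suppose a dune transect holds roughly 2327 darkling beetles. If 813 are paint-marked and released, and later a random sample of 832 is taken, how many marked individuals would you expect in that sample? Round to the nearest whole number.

Expected recaptures E[R] = M·C / N.
E[R] = 813 × 832 / 2327 = 676416 / 2327 ≈ 290.7 → 291

expected recaptures ≈ 291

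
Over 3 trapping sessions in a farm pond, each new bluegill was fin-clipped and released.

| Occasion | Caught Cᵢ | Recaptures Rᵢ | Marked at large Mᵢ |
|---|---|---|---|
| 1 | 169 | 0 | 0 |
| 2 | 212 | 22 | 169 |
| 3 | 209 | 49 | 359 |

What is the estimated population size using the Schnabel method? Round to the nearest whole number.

N ≈ 1561

Σ MᵢCᵢ = 0·169 + 169·212 + 359·209 = 0 + 35828 + 75031 = 110859
Σ Rᵢ = 0 + 22 + 49 = 71
N̂ = 110859 / 71 ≈ 1561.4 → 1561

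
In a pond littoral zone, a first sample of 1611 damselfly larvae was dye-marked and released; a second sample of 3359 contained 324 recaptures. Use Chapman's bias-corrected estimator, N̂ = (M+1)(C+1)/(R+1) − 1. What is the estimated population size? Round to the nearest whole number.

N ≈ 16,665

N̂ = (1611+1)(3359+1)/(324+1) − 1 = 1612·3360/325 − 1
= 5416320/325 − 1 ≈ 16665.6 − 1 ≈ 16664.6 → 16665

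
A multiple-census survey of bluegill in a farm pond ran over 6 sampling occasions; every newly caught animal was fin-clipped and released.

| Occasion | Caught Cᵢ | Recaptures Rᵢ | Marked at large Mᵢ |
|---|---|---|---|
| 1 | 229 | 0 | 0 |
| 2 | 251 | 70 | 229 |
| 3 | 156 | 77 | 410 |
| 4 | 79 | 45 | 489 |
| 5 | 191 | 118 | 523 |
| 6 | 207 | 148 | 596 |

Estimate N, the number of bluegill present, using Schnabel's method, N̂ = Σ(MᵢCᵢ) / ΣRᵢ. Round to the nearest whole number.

N ≈ 837

Σ MᵢCᵢ = 0·229 + 229·251 + 410·156 + 489·79 + 523·191 + 596·207 = 0 + 57479 + 63960 + 38631 + 99893 + 123372 = 383335
Σ Rᵢ = 0 + 70 + 77 + 45 + 118 + 148 = 458
N̂ = 383335 / 458 ≈ 837.0 → 837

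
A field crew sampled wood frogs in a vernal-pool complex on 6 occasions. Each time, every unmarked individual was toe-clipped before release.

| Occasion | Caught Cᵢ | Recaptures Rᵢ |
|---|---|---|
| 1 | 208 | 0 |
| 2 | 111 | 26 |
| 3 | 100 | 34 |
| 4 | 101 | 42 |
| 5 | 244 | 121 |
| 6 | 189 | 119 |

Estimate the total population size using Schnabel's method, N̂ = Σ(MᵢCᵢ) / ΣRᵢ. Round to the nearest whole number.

Marked at large before each occasion: Mᵢ = Σⱼ<ᵢ (Cⱼ − Rⱼ) → M1=0, M2=208, M3=293, M4=359, M5=418, M6=541
Σ MᵢCᵢ = 0·208 + 208·111 + 293·100 + 359·101 + 418·244 + 541·189 = 0 + 23088 + 29300 + 36259 + 101992 + 102249 = 292888
Σ Rᵢ = 0 + 26 + 34 + 42 + 121 + 119 = 342
N̂ = 292888 / 342 ≈ 856.4 → 856

N ≈ 856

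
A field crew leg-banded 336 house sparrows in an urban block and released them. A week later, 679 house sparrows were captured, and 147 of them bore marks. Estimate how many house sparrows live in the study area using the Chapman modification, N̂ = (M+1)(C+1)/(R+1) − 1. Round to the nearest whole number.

N ≈ 1547

N̂ = (336+1)(679+1)/(147+1) − 1 = 337·680/148 − 1
= 229160/148 − 1 ≈ 1548.4 − 1 ≈ 1547.4 → 1547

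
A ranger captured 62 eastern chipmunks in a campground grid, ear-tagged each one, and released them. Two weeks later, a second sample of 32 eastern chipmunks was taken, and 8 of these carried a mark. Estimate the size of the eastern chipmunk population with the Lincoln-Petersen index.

The marked fraction in the recapture sample should equal the marked fraction in the population: 8/32 = 62/N.
N = (62 × 32) / 8 = 1984 / 8 = 248

N = 248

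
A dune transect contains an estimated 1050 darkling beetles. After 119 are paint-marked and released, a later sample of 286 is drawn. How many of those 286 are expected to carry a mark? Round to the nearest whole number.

expected recaptures ≈ 32

Expected recaptures E[R] = M·C / N.
E[R] = 119 × 286 / 1050 = 34034 / 1050 ≈ 32.4 → 32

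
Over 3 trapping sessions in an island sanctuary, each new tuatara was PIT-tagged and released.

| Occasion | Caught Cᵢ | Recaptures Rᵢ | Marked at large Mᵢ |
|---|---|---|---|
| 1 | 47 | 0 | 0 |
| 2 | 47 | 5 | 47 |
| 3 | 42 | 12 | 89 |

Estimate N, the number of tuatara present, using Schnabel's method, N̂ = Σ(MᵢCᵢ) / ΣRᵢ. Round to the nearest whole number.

Σ MᵢCᵢ = 0·47 + 47·47 + 89·42 = 0 + 2209 + 3738 = 5947
Σ Rᵢ = 0 + 5 + 12 = 17
N̂ = 5947 / 17 ≈ 349.8 → 350

N ≈ 350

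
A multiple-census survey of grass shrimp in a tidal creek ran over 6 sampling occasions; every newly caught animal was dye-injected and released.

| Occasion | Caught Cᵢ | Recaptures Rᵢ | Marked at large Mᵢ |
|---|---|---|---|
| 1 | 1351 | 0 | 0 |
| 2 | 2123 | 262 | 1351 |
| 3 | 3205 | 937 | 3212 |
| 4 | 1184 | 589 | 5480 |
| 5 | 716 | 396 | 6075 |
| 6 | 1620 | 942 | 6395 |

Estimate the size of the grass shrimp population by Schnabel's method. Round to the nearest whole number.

N ≈ 10,992

Σ MᵢCᵢ = 0·1351 + 1351·2123 + 3212·3205 + 5480·1184 + 6075·716 + 6395·1620 = 0 + 2868173 + 10294460 + 6488320 + 4349700 + 10359900 = 34360553
Σ Rᵢ = 0 + 262 + 937 + 589 + 396 + 942 = 3126
N̂ = 34360553 / 3126 ≈ 10991.9 → 10992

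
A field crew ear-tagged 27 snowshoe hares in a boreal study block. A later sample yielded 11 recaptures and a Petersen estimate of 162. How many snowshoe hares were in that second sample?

C = 66

From N = M·C/R: C = N·R / M = 162·11 / 27 = 1782 / 27 = 66.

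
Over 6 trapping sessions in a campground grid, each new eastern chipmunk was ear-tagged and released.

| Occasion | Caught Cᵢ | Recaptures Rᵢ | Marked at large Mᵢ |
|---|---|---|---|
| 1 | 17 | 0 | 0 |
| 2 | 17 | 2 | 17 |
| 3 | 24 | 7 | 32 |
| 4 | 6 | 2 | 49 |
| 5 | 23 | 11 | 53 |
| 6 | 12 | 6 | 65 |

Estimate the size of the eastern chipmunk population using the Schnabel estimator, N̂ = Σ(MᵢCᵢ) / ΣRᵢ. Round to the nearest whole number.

N ≈ 120

Σ MᵢCᵢ = 0·17 + 17·17 + 32·24 + 49·6 + 53·23 + 65·12 = 0 + 289 + 768 + 294 + 1219 + 780 = 3350
Σ Rᵢ = 0 + 2 + 7 + 2 + 11 + 6 = 28
N̂ = 3350 / 28 ≈ 119.6 → 120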